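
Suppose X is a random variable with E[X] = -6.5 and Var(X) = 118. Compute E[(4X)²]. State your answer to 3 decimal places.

2564.000

E[4X] = 4·-6.5 = -26
Var(4X) = (4)²·118 = 1888
E[(4X)²] = Var((4X)) + (E[(4X)])² = 1888 + (-26)² = 2564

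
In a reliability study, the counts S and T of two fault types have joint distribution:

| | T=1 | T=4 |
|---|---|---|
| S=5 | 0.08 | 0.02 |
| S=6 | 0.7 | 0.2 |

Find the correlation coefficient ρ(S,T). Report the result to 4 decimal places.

0.0161

E[S] = 5.9,  E[T] = 1.66
E[ST] = 9.8
Cov(S,T) = E[ST] − E[S]E[T] = 9.8 − (5.9)(1.66) = 0.006
V(S) = 0.09,  V(T) = 1.5444
ρ = 0.006 / √(0.09·1.5444) ≈ 0.0161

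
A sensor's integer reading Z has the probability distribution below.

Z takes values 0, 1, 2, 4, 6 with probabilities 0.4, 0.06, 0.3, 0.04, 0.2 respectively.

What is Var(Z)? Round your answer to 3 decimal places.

5.020

E[Z] = (0)(0.4) + (1)(0.06) + (2)(0.3) + (4)(0.04) + (6)(0.2) = 2.02
E[Z²] = (0)²(0.4) + (1)²(0.06) + (2)²(0.3) + (4)²(0.04) + (6)²(0.2) = 9.1
Var(Z) = E[Z²] − (E[Z])² = 9.1 − (2.02)² = 5.0196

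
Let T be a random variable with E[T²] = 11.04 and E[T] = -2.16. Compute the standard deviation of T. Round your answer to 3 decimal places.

var(T) = 11.04 − (-2.16)² = 6.3744
σ(T) = √6.3744 ≈ 2.525

2.525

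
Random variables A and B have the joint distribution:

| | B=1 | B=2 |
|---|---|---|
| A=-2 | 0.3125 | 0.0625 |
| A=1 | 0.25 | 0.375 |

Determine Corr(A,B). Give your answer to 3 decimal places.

E[A] = -0.125,  E[B] = 1.4375
E[AB] = 0.125
cov(A,B) = E[AB] − E[A]E[B] = 0.125 − (-0.125)(1.4375) = 0.3046875
V(A) = 2.109375,  V(B) = 0.24609375
ρ = 0.3046875 / √(2.109375·0.24609375) ≈ 0.423

0.423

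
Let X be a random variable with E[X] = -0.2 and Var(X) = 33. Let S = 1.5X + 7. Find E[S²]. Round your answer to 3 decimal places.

119.140

E[1.5X + 7] = 1.5·-0.2 + 7 = 6.7
Var(1.5X + 7) = (1.5)²·33 = 74.25
E[S²] = Var(S) + (E[S])² = 74.25 + (6.7)² = 119.14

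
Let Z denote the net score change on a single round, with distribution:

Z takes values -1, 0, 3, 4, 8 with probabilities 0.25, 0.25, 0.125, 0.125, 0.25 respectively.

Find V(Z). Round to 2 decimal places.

E[Z] = (-1)(0.25) + (0)(0.25) + (3)(0.125) + (4)(0.125) + (8)(0.25) = 2.625
E[Z²] = (-1)²(0.25) + (0)²(0.25) + (3)²(0.125) + (4)²(0.125) + (8)²(0.25) = 19.375
V(Z) = E[Z²] − (E[Z])² = 19.375 − (2.625)² = 12.484375

12.48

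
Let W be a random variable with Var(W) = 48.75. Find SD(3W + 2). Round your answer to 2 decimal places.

20.95

Var(3W + 2) = (3)²·48.75 = 438.75
SD(3W + 2) = √438.75 ≈ 20.95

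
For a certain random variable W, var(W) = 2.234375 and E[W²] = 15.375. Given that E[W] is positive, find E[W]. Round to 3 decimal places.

3.625

(E[W])² = E[W²] − var(W) = 15.375 − 2.234375 = 13.140625
E[W] = √13.140625 = 3.625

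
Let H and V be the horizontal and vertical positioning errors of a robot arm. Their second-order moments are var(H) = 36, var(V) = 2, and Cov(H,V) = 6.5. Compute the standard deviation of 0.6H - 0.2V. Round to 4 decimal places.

var(0.6H - 0.2V) = (0.6)²·var(H) + (-0.2)²·var(V) + 2·(0.6)·(-0.2)·Cov(H,V)
= 0.36·36 + 0.04·2 + -0.24·6.5 = 11.48
SD(0.6H - 0.2V) = √11.48 ≈ 3.3882

3.3882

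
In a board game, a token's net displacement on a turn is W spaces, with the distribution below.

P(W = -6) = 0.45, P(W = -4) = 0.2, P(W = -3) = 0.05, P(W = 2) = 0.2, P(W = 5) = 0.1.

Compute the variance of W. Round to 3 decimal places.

15.588

E[W] = (-6)(0.45) + (-4)(0.2) + (-3)(0.05) + (2)(0.2) + (5)(0.1) = -2.75
E[W²] = (-6)²(0.45) + (-4)²(0.2) + (-3)²(0.05) + (2)²(0.2) + (5)²(0.1) = 23.15
Var(W) = E[W²] − (E[W])² = 23.15 − (-2.75)² = 15.5875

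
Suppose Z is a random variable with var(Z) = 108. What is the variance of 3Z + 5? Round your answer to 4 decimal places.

var(3Z + 5) = (3)²·var(Z) = 9·108 = 972

972.0000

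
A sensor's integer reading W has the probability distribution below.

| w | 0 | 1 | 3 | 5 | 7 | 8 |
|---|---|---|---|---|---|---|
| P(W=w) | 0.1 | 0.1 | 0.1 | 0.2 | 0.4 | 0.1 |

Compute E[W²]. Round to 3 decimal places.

E[W²] = (0)²(0.1) + (1)²(0.1) + (3)²(0.1) + (5)²(0.2) + (7)²(0.4) + (8)²(0.1) = 32

32.000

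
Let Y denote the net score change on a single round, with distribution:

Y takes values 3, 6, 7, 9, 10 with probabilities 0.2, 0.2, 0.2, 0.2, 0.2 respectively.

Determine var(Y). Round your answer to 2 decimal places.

6.00

E[Y] = (3)(0.2) + (6)(0.2) + (7)(0.2) + (9)(0.2) + (10)(0.2) = 7
E[Y²] = (3)²(0.2) + (6)²(0.2) + (7)²(0.2) + (9)²(0.2) + (10)²(0.2) = 55
var(Y) = E[Y²] − (E[Y])² = 55 − (7)² = 6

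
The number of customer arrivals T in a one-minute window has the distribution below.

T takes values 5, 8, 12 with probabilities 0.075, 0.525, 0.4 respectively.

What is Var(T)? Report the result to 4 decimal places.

E[T] = (5)(0.075) + (8)(0.525) + (12)(0.4) = 9.375
E[T²] = (5)²(0.075) + (8)²(0.525) + (12)²(0.4) = 93.075
Var(T) = E[T²] − (E[T])² = 93.075 − (9.375)² = 5.184375

5.1844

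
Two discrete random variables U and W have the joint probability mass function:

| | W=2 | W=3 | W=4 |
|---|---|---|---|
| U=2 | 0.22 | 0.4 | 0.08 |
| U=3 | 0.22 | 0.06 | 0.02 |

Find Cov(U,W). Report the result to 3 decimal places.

-0.098

E[U] = 2.3,  E[W] = 2.66
E[UW] = 6.02
Cov(U,W) = E[UW] − E[U]E[W] = 6.02 − (2.3)(2.66) = -0.098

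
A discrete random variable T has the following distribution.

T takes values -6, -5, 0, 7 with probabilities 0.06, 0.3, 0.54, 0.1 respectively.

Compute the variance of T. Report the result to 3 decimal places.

E[T] = (-6)(0.06) + (-5)(0.3) + (0)(0.54) + (7)(0.1) = -1.16
E[T²] = (-6)²(0.06) + (-5)²(0.3) + (0)²(0.54) + (7)²(0.1) = 14.56
var(T) = E[T²] − (E[T])² = 14.56 − (-1.16)² = 13.2144

13.214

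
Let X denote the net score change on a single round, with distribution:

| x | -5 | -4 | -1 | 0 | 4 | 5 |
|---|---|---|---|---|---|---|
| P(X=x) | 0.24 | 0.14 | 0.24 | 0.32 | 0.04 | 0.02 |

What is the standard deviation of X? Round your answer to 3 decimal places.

2.568

E[X] = (-5)(0.24) + (-4)(0.14) + (-1)(0.24) + (0)(0.32) + (4)(0.04) + (5)(0.02) = -1.74
E[X²] = (-5)²(0.24) + (-4)²(0.14) + (-1)²(0.24) + (0)²(0.32) + (4)²(0.04) + (5)²(0.02) = 9.62
Var(X) = E[X²] − (E[X])² = 9.62 − (-1.74)² = 6.5924
sd(X) = √6.5924 ≈ 2.568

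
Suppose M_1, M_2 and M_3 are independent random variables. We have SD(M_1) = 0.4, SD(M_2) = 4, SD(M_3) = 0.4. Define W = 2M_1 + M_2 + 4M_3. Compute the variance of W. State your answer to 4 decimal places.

19.2000

V(M_1) = 0.16, V(M_2) = 16, V(M_3) = 0.16
By independence, V(W) = (2)²V(M_1) + (1)²V(M_2) + (4)²V(M_3)
= (2)²·0.16 + (1)²·16 + (4)²·0.16 = 19.2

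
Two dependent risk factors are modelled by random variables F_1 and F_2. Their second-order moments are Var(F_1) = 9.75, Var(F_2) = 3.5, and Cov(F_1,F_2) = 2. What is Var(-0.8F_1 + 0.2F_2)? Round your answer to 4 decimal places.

Var(-0.8F_1 + 0.2F_2) = (-0.8)²·Var(F_1) + (0.2)²·Var(F_2) + 2·(-0.8)·(0.2)·Cov(F_1,F_2)
= 0.64·9.75 + 0.04·3.5 + -0.32·2 = 5.74

5.7400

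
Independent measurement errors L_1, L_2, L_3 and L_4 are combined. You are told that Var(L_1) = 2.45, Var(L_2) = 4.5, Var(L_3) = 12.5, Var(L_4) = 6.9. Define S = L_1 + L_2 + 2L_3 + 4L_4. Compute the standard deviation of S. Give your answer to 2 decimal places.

By independence, Var(S) = (1)²Var(L_1) + (1)²Var(L_2) + (2)²Var(L_3) + (4)²Var(L_4)
= (1)²·2.45 + (1)²·4.5 + (2)²·12.5 + (4)²·6.9 = 167.35
SD(S) = √167.35 ≈ 12.94

12.94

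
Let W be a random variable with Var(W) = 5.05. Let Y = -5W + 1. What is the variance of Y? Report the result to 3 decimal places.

Var(-5W + 1) = (-5)²·Var(W) = 25·5.05 = 126.25

126.250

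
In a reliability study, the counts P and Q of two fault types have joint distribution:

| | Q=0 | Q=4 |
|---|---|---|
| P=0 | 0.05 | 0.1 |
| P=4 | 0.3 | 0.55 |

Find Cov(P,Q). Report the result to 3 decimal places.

E[P] = 3.4,  E[Q] = 2.6
E[PQ] = 8.8
Cov(P,Q) = E[PQ] − E[P]E[Q] = 8.8 − (3.4)(2.6) = -0.04

-0.040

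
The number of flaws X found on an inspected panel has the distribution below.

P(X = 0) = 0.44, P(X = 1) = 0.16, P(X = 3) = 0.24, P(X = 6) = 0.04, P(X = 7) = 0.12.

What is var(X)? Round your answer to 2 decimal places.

5.80

E[X] = (0)(0.44) + (1)(0.16) + (3)(0.24) + (6)(0.04) + (7)(0.12) = 1.96
E[X²] = (0)²(0.44) + (1)²(0.16) + (3)²(0.24) + (6)²(0.04) + (7)²(0.12) = 9.64
var(X) = E[X²] − (E[X])² = 9.64 − (1.96)² = 5.7984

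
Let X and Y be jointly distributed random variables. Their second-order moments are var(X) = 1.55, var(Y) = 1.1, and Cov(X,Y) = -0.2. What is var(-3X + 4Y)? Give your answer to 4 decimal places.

36.3500

var(-3X + 4Y) = (-3)²·var(X) + (4)²·var(Y) + 2·(-3)·(4)·Cov(X,Y)
= 9·1.55 + 16·1.1 + -24·-0.2 = 36.35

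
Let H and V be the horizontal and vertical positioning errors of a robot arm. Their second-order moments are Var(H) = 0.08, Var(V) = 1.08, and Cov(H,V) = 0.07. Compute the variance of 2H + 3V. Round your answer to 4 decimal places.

10.8800

Var(2H + 3V) = (2)²·Var(H) + (3)²·Var(V) + 2·(2)·(3)·Cov(H,V)
= 4·0.08 + 9·1.08 + 12·0.07 = 10.88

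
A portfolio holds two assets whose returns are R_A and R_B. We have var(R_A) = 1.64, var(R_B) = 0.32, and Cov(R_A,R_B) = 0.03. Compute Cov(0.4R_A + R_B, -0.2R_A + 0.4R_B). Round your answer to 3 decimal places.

-0.004

Cov(0.4R_A + R_B, -0.2R_A + 0.4R_B) = (0.4)(-0.2)var(R_A) + (1)(0.4)var(R_B) + [(0.4)(0.4) + (1)(-0.2)]Cov(R_A,R_B)
= -0.08·1.64 + 0.4·0.32 + -0.04·0.03 = -0.0044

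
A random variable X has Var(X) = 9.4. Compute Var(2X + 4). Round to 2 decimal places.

37.60

Var(2X + 4) = (2)²·Var(X) = 4·9.4 = 37.6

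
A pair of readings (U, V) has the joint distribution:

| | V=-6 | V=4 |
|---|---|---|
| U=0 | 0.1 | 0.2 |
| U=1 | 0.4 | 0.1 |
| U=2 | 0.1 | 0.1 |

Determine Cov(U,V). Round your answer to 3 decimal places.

E[U] = 0.9,  E[V] = -2
E[UV] = -2.4
Cov(U,V) = E[UV] − E[U]E[V] = -2.4 − (0.9)(-2) = -0.6

-0.600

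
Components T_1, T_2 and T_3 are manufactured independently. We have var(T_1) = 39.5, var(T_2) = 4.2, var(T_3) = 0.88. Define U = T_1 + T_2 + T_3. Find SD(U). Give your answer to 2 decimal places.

6.68

By independence, var(U) = (1)²var(T_1) + (1)²var(T_2) + (1)²var(T_3)
= (1)²·39.5 + (1)²·4.2 + (1)²·0.88 = 44.58
SD(U) = √44.58 ≈ 6.68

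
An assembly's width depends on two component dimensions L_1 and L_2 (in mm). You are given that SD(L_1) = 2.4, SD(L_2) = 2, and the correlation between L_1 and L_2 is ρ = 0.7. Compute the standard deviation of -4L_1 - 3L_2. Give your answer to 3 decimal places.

V(L_1) = (2.4)² = 5.76;  V(L_2) = (2)² = 4
Cov(L_1,L_2) = ρ·SD(L_1)·SD(L_2) = 0.7·2.4·2 = 3.36
V(-4L_1 - 3L_2) = (-4)²·V(L_1) + (-3)²·V(L_2) + 2·(-4)·(-3)·Cov(L_1,L_2)
= 16·5.76 + 9·4 + 24·3.36 = 208.8
SD(-4L_1 - 3L_2) = √208.8 ≈ 14.450

14.450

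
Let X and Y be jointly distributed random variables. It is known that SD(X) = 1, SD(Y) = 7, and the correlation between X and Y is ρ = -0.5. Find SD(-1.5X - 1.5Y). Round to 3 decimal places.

9.836

Var(X) = (1)² = 1;  Var(Y) = (7)² = 49
Cov(X,Y) = ρ·SD(X)·SD(Y) = -0.5·1·7 = -3.5
Var(-1.5X - 1.5Y) = (-1.5)²·Var(X) + (-1.5)²·Var(Y) + 2·(-1.5)·(-1.5)·Cov(X,Y)
= 2.25·1 + 2.25·49 + 4.5·-3.5 = 96.75
SD(-1.5X - 1.5Y) = √96.75 ≈ 9.836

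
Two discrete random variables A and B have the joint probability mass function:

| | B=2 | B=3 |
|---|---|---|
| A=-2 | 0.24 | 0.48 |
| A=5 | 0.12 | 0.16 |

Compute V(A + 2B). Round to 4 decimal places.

E[A] = -0.04,  E[B] = 2.64,  E[AB] = -0.24
V(A) = 9.88 − (-0.04)² = 9.8784;  V(B) = 7.2 − (2.64)² = 0.2304
cov(A,B) = -0.24 − (-0.04)(2.64) = -0.1344
V(A + 2B) = (1)²·9.8784 + (2)²·0.2304 + 2·(1)·(2)·-0.1344 = 10.2624

10.2624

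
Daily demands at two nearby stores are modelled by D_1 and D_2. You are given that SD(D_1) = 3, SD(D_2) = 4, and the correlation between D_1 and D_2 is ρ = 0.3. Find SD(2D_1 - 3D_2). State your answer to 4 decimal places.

11.6962

Var(D_1) = (3)² = 9;  Var(D_2) = (4)² = 16
Cov(D_1,D_2) = ρ·SD(D_1)·SD(D_2) = 0.3·3·4 = 3.6
Var(2D_1 - 3D_2) = (2)²·Var(D_1) + (-3)²·Var(D_2) + 2·(2)·(-3)·Cov(D_1,D_2)
= 4·9 + 9·16 + -12·3.6 = 136.8
SD(2D_1 - 3D_2) = √136.8 ≈ 11.6962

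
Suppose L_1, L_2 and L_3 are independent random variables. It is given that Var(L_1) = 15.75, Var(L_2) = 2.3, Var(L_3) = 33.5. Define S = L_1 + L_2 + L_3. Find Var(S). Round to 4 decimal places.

By independence, Var(S) = (1)²Var(L_1) + (1)²Var(L_2) + (1)²Var(L_3)
= (1)²·15.75 + (1)²·2.3 + (1)²·33.5 = 51.55

51.5500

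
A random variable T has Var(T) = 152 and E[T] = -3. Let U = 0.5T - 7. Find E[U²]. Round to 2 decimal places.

E[0.5T - 7] = 0.5·-3 − 7 = -8.5
Var(0.5T - 7) = (0.5)²·152 = 38
E[U²] = Var(U) + (E[U])² = 38 + (-8.5)² = 110.25

110.25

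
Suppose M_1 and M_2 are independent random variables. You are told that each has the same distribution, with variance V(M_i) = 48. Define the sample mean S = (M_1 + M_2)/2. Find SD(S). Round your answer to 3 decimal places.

4.899

By independence, V(S) = (0.5)²V(M_1) + (0.5)²V(M_2)
= (0.5)²·48 + (0.5)²·48 = 24
SD(S) = √24 ≈ 4.899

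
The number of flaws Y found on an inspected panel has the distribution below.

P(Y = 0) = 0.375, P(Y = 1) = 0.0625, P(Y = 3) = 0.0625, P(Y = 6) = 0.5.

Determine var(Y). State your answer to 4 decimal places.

8.0625

E[Y] = (0)(0.375) + (1)(0.0625) + (3)(0.0625) + (6)(0.5) = 3.25
E[Y²] = (0)²(0.375) + (1)²(0.0625) + (3)²(0.0625) + (6)²(0.5) = 18.625
var(Y) = E[Y²] − (E[Y])² = 18.625 − (3.25)² = 8.0625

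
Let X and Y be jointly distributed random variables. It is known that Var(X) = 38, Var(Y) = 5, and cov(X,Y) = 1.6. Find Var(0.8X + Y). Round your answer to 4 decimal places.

31.8800

Var(0.8X + Y) = (0.8)²·Var(X) + (1)²·Var(Y) + 2·(0.8)·(1)·cov(X,Y)
= 0.64·38 + 1·5 + 1.6·1.6 = 31.88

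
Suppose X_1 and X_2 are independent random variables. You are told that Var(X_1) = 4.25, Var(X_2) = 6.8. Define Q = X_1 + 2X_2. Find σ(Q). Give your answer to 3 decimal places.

5.608

By independence, Var(Q) = (1)²Var(X_1) + (2)²Var(X_2)
= (1)²·4.25 + (2)²·6.8 = 31.45
σ(Q) = √31.45 ≈ 5.608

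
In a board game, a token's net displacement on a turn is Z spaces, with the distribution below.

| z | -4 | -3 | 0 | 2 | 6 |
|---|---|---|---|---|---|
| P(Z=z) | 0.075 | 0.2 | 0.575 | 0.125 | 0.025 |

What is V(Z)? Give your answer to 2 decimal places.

4.15

E[Z] = (-4)(0.075) + (-3)(0.2) + (0)(0.575) + (2)(0.125) + (6)(0.025) = -0.5
E[Z²] = (-4)²(0.075) + (-3)²(0.2) + (0)²(0.575) + (2)²(0.125) + (6)²(0.025) = 4.4
V(Z) = E[Z²] − (E[Z])² = 4.4 − (-0.5)² = 4.15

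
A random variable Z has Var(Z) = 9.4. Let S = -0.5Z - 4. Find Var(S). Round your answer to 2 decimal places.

2.35

Var(-0.5Z - 4) = (-0.5)²·Var(Z) = 0.25·9.4 = 2.35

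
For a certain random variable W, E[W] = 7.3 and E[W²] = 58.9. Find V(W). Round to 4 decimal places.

5.6100

V(W) = 58.9 − (7.3)² = 5.61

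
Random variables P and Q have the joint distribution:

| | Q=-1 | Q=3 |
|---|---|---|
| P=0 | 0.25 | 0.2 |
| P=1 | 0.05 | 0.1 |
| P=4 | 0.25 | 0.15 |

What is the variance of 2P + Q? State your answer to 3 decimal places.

16.510

E[P] = 1.75,  E[Q] = 0.8,  E[PQ] = 1.05
Var(P) = 6.55 − (1.75)² = 3.4875;  Var(Q) = 4.6 − (0.8)² = 3.96
Cov(P,Q) = 1.05 − (1.75)(0.8) = -0.35
Var(2P + Q) = (2)²·3.4875 + (1)²·3.96 + 2·(2)·(1)·-0.35 = 16.51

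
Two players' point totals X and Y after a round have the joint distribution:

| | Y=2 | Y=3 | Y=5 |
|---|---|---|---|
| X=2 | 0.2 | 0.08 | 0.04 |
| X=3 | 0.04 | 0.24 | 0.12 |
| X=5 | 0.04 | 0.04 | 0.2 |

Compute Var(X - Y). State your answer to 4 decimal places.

E[X] = 3.24,  E[Y] = 3.44,  E[XY] = 11.88
Var(X) = 11.88 − (3.24)² = 1.3824;  Var(Y) = 13.36 − (3.44)² = 1.5264
cov(X,Y) = 11.88 − (3.24)(3.44) = 0.7344
Var(X - Y) = (1)²·1.3824 + (-1)²·1.5264 + 2·(1)·(-1)·0.7344 = 1.44

1.4400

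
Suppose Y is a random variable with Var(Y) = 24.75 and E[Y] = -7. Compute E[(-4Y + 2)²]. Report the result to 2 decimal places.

E[-4Y + 2] = -4·-7 + 2 = 30
Var(-4Y + 2) = (-4)²·24.75 = 396
E[(-4Y + 2)²] = Var((-4Y + 2)) + (E[(-4Y + 2)])² = 396 + (30)² = 1296

1296.00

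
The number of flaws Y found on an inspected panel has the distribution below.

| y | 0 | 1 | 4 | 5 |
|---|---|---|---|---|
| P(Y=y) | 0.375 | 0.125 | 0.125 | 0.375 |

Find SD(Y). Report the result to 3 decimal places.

E[Y] = (0)(0.375) + (1)(0.125) + (4)(0.125) + (5)(0.375) = 2.5
E[Y²] = (0)²(0.375) + (1)²(0.125) + (4)²(0.125) + (5)²(0.375) = 11.5
var(Y) = E[Y²] − (E[Y])² = 11.5 − (2.5)² = 5.25
SD(Y) = √5.25 ≈ 2.291

2.291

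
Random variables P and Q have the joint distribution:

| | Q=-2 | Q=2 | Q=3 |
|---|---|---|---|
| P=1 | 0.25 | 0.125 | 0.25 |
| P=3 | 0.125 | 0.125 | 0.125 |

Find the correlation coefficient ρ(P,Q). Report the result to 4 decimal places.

0.0428

E[P] = 1.75,  E[Q] = 0.875
E[PQ] = 1.625
cov(P,Q) = E[PQ] − E[P]E[Q] = 1.625 − (1.75)(0.875) = 0.09375
Var(P) = 0.9375,  Var(Q) = 5.109375
ρ = 0.09375 / √(0.9375·5.109375) ≈ 0.0428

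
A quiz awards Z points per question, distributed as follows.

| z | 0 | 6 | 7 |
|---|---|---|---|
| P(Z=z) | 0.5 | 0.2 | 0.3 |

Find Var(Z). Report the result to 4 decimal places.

E[Z] = (0)(0.5) + (6)(0.2) + (7)(0.3) = 3.3
E[Z²] = (0)²(0.5) + (6)²(0.2) + (7)²(0.3) = 21.9
Var(Z) = E[Z²] − (E[Z])² = 21.9 − (3.3)² = 11.01

11.0100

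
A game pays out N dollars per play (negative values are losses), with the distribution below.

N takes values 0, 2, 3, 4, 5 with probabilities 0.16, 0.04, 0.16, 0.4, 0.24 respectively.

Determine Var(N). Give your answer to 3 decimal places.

E[N] = (0)(0.16) + (2)(0.04) + (3)(0.16) + (4)(0.4) + (5)(0.24) = 3.36
E[N²] = (0)²(0.16) + (2)²(0.04) + (3)²(0.16) + (4)²(0.4) + (5)²(0.24) = 14
Var(N) = E[N²] − (E[N])² = 14 − (3.36)² = 2.7104

2.710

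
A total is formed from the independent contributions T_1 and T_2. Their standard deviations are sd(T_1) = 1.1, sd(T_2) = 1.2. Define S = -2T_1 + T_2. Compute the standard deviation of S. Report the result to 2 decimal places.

Var(T_1) = 1.21, Var(T_2) = 1.44
By independence, Var(S) = (-2)²Var(T_1) + (1)²Var(T_2)
= (-2)²·1.21 + (1)²·1.44 = 6.28
sd(S) = √6.28 ≈ 2.51

2.51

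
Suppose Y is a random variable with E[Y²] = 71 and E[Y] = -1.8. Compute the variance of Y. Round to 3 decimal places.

67.760

var(Y) = 71 − (-1.8)² = 67.76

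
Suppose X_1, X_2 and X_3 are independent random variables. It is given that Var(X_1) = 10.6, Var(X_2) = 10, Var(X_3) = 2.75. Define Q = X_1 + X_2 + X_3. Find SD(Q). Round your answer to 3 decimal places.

4.832

By independence, Var(Q) = (1)²Var(X_1) + (1)²Var(X_2) + (1)²Var(X_3)
= (1)²·10.6 + (1)²·10 + (1)²·2.75 = 23.35
SD(Q) = √23.35 ≈ 4.832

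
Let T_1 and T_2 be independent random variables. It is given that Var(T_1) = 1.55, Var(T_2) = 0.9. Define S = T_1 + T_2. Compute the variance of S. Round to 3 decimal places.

2.450

By independence, Var(S) = (1)²Var(T_1) + (1)²Var(T_2)
= (1)²·1.55 + (1)²·0.9 = 2.45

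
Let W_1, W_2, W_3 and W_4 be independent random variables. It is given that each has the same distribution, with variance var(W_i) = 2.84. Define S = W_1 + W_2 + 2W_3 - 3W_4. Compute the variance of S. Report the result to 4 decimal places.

By independence, var(S) = (1)²var(W_1) + (1)²var(W_2) + (2)²var(W_3) + (-3)²var(W_4)
= (1)²·2.84 + (1)²·2.84 + (2)²·2.84 + (-3)²·2.84 = 42.6

42.6000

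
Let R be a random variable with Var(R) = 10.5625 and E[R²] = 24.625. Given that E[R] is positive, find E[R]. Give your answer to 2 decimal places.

(E[R])² = E[R²] − Var(R) = 24.625 − 10.5625 = 14.0625
E[R] = √14.0625 = 3.75

3.75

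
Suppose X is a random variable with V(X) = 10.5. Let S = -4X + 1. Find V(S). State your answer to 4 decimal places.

V(-4X + 1) = (-4)²·V(X) = 16·10.5 = 168

168.0000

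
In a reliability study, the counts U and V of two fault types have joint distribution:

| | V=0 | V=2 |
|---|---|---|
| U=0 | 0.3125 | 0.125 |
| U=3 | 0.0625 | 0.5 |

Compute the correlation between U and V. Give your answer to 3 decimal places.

0.618

E[U] = 1.6875,  E[V] = 1.25
E[UV] = 3
Cov(U,V) = E[UV] − E[U]E[V] = 3 − (1.6875)(1.25) = 0.890625
var(U) = 2.21484375,  var(V) = 0.9375
ρ = 0.890625 / √(2.21484375·0.9375) ≈ 0.618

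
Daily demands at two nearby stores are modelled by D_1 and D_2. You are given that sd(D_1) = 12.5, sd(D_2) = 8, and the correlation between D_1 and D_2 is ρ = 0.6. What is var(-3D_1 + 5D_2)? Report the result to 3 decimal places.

var(D_1) = (12.5)² = 156.25;  var(D_2) = (8)² = 64
cov(D_1,D_2) = ρ·sd(D_1)·sd(D_2) = 0.6·12.5·8 = 60
var(-3D_1 + 5D_2) = (-3)²·var(D_1) + (5)²·var(D_2) + 2·(-3)·(5)·cov(D_1,D_2)
= 9·156.25 + 25·64 + -30·60 = 1206.25

1206.250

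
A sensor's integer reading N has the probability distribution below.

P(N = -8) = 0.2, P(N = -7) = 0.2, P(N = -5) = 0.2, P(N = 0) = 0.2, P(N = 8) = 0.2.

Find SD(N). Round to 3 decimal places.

5.886

E[N] = (-8)(0.2) + (-7)(0.2) + (-5)(0.2) + (0)(0.2) + (8)(0.2) = -2.4
E[N²] = (-8)²(0.2) + (-7)²(0.2) + (-5)²(0.2) + (0)²(0.2) + (8)²(0.2) = 40.4
V(N) = E[N²] − (E[N])² = 40.4 − (-2.4)² = 34.64
SD(N) = √34.64 ≈ 5.886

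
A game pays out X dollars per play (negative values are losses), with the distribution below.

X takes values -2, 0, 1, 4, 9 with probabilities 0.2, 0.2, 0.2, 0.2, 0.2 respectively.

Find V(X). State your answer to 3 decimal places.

14.640

E[X] = (-2)(0.2) + (0)(0.2) + (1)(0.2) + (4)(0.2) + (9)(0.2) = 2.4
E[X²] = (-2)²(0.2) + (0)²(0.2) + (1)²(0.2) + (4)²(0.2) + (9)²(0.2) = 20.4
V(X) = E[X²] − (E[X])² = 20.4 − (2.4)² = 14.64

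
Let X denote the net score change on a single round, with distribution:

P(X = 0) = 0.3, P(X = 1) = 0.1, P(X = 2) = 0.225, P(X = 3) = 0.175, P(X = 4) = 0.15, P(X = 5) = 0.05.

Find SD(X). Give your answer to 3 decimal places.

E[X] = (0)(0.3) + (1)(0.1) + (2)(0.225) + (3)(0.175) + (4)(0.15) + (5)(0.05) = 1.925
E[X²] = (0)²(0.3) + (1)²(0.1) + (2)²(0.225) + (3)²(0.175) + (4)²(0.15) + (5)²(0.05) = 6.225
Var(X) = E[X²] − (E[X])² = 6.225 − (1.925)² = 2.519375
SD(X) = √2.519375 ≈ 1.587

1.587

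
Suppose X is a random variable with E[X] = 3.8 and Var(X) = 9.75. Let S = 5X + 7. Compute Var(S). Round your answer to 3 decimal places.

243.750

Var(5X + 7) = (5)²·Var(X) = 25·9.75 = 243.75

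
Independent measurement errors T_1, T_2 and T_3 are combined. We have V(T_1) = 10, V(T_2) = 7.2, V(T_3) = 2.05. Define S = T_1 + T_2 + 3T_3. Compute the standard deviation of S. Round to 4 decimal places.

By independence, V(S) = (1)²V(T_1) + (1)²V(T_2) + (3)²V(T_3)
= (1)²·10 + (1)²·7.2 + (3)²·2.05 = 35.65
σ(S) = √35.65 ≈ 5.9708

5.9708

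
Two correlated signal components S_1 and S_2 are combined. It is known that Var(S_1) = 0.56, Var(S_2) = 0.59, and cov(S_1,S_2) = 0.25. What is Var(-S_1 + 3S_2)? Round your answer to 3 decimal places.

Var(-S_1 + 3S_2) = (-1)²·Var(S_1) + (3)²·Var(S_2) + 2·(-1)·(3)·cov(S_1,S_2)
= 1·0.56 + 9·0.59 + -6·0.25 = 4.37

4.370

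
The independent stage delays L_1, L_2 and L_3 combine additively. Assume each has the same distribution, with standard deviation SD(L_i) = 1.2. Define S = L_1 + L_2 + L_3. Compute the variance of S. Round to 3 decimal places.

4.320

Var(L_i) = (1.2)² = 1.44
By independence, Var(S) = (1)²Var(L_1) + (1)²Var(L_2) + (1)²Var(L_3)
= (1)²·1.44 + (1)²·1.44 + (1)²·1.44 = 4.32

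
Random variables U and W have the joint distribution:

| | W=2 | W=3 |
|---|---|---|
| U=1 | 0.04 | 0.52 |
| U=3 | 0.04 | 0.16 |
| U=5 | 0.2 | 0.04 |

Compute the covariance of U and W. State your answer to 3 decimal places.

-0.499

E[U] = 2.36,  E[W] = 2.72
E[UW] = 5.92
cov(U,W) = E[UW] − E[U]E[W] = 5.92 − (2.36)(2.72) = -0.4992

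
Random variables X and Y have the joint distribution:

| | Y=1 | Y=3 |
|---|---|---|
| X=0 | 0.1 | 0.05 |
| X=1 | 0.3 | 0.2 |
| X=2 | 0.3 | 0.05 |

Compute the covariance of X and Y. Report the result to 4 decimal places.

-0.1200

E[X] = 1.2,  E[Y] = 1.6
E[XY] = 1.8
Cov(X,Y) = E[XY] − E[X]E[Y] = 1.8 − (1.2)(1.6) = -0.12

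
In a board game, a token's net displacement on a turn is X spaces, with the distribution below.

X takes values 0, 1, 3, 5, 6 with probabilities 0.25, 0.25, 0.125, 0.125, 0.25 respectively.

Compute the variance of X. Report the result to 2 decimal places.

5.94

E[X] = (0)(0.25) + (1)(0.25) + (3)(0.125) + (5)(0.125) + (6)(0.25) = 2.75
E[X²] = (0)²(0.25) + (1)²(0.25) + (3)²(0.125) + (5)²(0.125) + (6)²(0.25) = 13.5
var(X) = E[X²] − (E[X])² = 13.5 − (2.75)² = 5.9375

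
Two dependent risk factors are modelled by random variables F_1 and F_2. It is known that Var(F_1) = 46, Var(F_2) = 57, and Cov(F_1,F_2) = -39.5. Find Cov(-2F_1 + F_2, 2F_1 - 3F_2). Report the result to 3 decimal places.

-671.000

Cov(-2F_1 + F_2, 2F_1 - 3F_2) = (-2)(2)Var(F_1) + (1)(-3)Var(F_2) + [(-2)(-3) + (1)(2)]Cov(F_1,F_2)
= -4·46 + -3·57 + 8·-39.5 = -671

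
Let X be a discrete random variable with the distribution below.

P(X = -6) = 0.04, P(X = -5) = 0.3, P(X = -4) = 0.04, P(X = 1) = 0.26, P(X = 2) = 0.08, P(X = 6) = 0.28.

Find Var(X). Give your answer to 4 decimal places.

20.2000

E[X] = (-6)(0.04) + (-5)(0.3) + (-4)(0.04) + (1)(0.26) + (2)(0.08) + (6)(0.28) = 0.2
E[X²] = (-6)²(0.04) + (-5)²(0.3) + (-4)²(0.04) + (1)²(0.26) + (2)²(0.08) + (6)²(0.28) = 20.24
Var(X) = E[X²] − (E[X])² = 20.24 − (0.2)² = 20.2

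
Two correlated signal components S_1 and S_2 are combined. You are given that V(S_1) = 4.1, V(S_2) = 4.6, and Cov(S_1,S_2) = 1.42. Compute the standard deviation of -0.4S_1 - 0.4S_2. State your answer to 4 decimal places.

1.3588

V(-0.4S_1 - 0.4S_2) = (-0.4)²·V(S_1) + (-0.4)²·V(S_2) + 2·(-0.4)·(-0.4)·Cov(S_1,S_2)
= 0.16·4.1 + 0.16·4.6 + 0.32·1.42 = 1.8464
σ(-0.4S_1 - 0.4S_2) = √1.8464 ≈ 1.3588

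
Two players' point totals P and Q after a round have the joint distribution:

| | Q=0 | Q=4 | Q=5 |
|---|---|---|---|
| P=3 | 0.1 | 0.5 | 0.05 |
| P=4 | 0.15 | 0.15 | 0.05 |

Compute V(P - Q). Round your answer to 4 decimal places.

3.9875

E[P] = 3.35,  E[Q] = 3.1,  E[PQ] = 10.15
V(P) = 11.45 − (3.35)² = 0.2275;  V(Q) = 12.9 − (3.1)² = 3.29
cov(P,Q) = 10.15 − (3.35)(3.1) = -0.235
V(P - Q) = (1)²·0.2275 + (-1)²·3.29 + 2·(1)·(-1)·-0.235 = 3.9875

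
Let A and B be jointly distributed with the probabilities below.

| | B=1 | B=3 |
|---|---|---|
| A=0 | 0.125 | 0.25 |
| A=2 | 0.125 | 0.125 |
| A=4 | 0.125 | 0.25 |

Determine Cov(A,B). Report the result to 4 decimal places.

E[A] = 2,  E[B] = 2.25
E[AB] = 4.5
Cov(A,B) = E[AB] − E[A]E[B] = 4.5 − (2)(2.25) = 0

0.0000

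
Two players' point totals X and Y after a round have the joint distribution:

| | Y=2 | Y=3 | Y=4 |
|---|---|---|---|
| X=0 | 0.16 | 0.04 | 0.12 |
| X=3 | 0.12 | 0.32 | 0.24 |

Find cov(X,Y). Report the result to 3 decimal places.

E[X] = 2.04,  E[Y] = 3.08
E[XY] = 6.48
cov(X,Y) = E[XY] − E[X]E[Y] = 6.48 − (2.04)(3.08) = 0.1968

0.197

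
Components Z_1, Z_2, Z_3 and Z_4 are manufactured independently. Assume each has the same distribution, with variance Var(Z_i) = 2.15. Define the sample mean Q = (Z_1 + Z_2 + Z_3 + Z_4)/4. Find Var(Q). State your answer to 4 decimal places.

By independence, Var(Q) = (0.25)²Var(Z_1) + (0.25)²Var(Z_2) + (0.25)²Var(Z_3) + (0.25)²Var(Z_4)
= (0.25)²·2.15 + (0.25)²·2.15 + (0.25)²·2.15 + (0.25)²·2.15 = 0.5375

0.5375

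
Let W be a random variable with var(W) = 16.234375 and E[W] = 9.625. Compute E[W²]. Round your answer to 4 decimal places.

E[W²] = var(W) + (E[W])² = 16.234375 + (9.625)² = 108.875

108.8750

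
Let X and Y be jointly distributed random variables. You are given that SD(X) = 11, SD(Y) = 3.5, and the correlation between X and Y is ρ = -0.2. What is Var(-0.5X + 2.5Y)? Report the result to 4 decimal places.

126.0625

Var(X) = (11)² = 121;  Var(Y) = (3.5)² = 12.25
cov(X,Y) = ρ·SD(X)·SD(Y) = -0.2·11·3.5 = -7.7
Var(-0.5X + 2.5Y) = (-0.5)²·Var(X) + (2.5)²·Var(Y) + 2·(-0.5)·(2.5)·cov(X,Y)
= 0.25·121 + 6.25·12.25 + -2.5·-7.7 = 126.0625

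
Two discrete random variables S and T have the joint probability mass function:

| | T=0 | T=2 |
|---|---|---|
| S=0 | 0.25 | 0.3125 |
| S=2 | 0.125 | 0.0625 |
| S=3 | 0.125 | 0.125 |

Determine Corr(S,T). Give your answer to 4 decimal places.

E[S] = 1.125,  E[T] = 1
E[ST] = 1
cov(S,T) = E[ST] − E[S]E[T] = 1 − (1.125)(1) = -0.125
V(S) = 1.734375,  V(T) = 1
ρ = -0.125 / √(1.734375·1) ≈ -0.0949

-0.0949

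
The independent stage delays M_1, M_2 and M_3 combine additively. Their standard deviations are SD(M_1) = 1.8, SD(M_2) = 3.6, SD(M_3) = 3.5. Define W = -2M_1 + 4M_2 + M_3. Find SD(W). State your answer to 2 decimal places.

Var(M_1) = 3.24, Var(M_2) = 12.96, Var(M_3) = 12.25
By independence, Var(W) = (-2)²Var(M_1) + (4)²Var(M_2) + (1)²Var(M_3)
= (-2)²·3.24 + (4)²·12.96 + (1)²·12.25 = 232.57
SD(W) = √232.57 ≈ 15.25

15.25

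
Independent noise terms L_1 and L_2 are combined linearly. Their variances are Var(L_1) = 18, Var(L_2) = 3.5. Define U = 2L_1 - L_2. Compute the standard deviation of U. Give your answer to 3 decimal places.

8.689

By independence, Var(U) = (2)²Var(L_1) + (-1)²Var(L_2)
= (2)²·18 + (-1)²·3.5 = 75.5
sd(U) = √75.5 ≈ 8.689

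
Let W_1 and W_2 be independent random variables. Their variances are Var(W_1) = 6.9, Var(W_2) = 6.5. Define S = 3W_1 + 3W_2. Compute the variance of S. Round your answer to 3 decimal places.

By independence, Var(S) = (3)²Var(W_1) + (3)²Var(W_2)
= (3)²·6.9 + (3)²·6.5 = 120.6

120.600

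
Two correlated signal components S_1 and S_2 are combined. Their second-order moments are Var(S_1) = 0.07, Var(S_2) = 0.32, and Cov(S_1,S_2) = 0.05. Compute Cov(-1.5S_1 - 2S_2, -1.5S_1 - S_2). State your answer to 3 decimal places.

1.023

Cov(-1.5S_1 - 2S_2, -1.5S_1 - S_2) = (-1.5)(-1.5)Var(S_1) + (-2)(-1)Var(S_2) + [(-1.5)(-1) + (-2)(-1.5)]Cov(S_1,S_2)
= 2.25·0.07 + 2·0.32 + 4.5·0.05 = 1.0225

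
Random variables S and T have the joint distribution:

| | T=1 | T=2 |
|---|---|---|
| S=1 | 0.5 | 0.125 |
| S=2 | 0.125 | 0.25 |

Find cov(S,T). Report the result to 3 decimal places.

0.109

E[S] = 1.375,  E[T] = 1.375
E[ST] = 2
cov(S,T) = E[ST] − E[S]E[T] = 2 − (1.375)(1.375) = 0.109375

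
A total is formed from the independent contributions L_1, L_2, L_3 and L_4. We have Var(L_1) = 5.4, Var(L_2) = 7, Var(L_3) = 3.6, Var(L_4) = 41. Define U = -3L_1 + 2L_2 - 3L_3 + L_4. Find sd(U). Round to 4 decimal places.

12.2474

By independence, Var(U) = (-3)²Var(L_1) + (2)²Var(L_2) + (-3)²Var(L_3) + (1)²Var(L_4)
= (-3)²·5.4 + (2)²·7 + (-3)²·3.6 + (1)²·41 = 150
sd(U) = √150 ≈ 12.2474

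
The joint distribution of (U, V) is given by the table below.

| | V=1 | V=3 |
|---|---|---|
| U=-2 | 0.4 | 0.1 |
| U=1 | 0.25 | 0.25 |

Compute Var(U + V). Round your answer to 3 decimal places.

E[U] = -0.5,  E[V] = 1.7,  E[UV] = -0.4
Var(U) = 2.5 − (-0.5)² = 2.25;  Var(V) = 3.8 − (1.7)² = 0.91
Cov(U,V) = -0.4 − (-0.5)(1.7) = 0.45
Var(U + V) = (1)²·2.25 + (1)²·0.91 + 2·(1)·(1)·0.45 = 4.06

4.060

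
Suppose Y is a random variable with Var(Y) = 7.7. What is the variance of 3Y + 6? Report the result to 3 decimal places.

Var(3Y + 6) = (3)²·Var(Y) = 9·7.7 = 69.3

69.300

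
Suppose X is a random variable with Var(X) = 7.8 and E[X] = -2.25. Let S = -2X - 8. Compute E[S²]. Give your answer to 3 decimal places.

43.450

E[-2X - 8] = -2·-2.25 − 8 = -3.5
Var(-2X - 8) = (-2)²·7.8 = 31.2
E[S²] = Var(S) + (E[S])² = 31.2 + (-3.5)² = 43.45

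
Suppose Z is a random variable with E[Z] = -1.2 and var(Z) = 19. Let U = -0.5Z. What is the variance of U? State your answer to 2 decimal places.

var(-0.5Z) = (-0.5)²·var(Z) = 0.25·19 = 4.75

4.75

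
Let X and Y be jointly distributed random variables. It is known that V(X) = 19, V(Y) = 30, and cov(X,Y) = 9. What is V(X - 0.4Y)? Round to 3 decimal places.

V(X - 0.4Y) = (1)²·V(X) + (-0.4)²·V(Y) + 2·(1)·(-0.4)·cov(X,Y)
= 1·19 + 0.16·30 + -0.8·9 = 16.6

16.600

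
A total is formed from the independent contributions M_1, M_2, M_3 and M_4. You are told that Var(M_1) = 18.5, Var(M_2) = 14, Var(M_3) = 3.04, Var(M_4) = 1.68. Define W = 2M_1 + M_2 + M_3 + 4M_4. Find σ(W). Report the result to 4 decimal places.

By independence, Var(W) = (2)²Var(M_1) + (1)²Var(M_2) + (1)²Var(M_3) + (4)²Var(M_4)
= (2)²·18.5 + (1)²·14 + (1)²·3.04 + (4)²·1.68 = 117.92
σ(W) = √117.92 ≈ 10.8591

10.8591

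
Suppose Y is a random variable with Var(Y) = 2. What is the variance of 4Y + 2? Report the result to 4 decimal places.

32.0000

Var(4Y + 2) = (4)²·Var(Y) = 16·2 = 32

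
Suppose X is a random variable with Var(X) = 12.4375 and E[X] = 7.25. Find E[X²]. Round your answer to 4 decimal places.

65.0000

E[X²] = Var(X) + (E[X])² = 12.4375 + (7.25)² = 65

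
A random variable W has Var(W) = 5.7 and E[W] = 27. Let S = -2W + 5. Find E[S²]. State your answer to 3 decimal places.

2423.800

E[-2W + 5] = -2·27 + 5 = -49
Var(-2W + 5) = (-2)²·5.7 = 22.8
E[S²] = Var(S) + (E[S])² = 22.8 + (-49)² = 2423.8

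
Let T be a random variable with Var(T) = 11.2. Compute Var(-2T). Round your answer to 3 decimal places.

Var(-2T) = (-2)²·Var(T) = 4·11.2 = 44.8

44.800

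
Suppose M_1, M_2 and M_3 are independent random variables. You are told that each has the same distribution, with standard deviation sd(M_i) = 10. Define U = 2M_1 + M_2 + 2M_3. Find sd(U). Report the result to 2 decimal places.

var(M_i) = (10)² = 100
By independence, var(U) = (2)²var(M_1) + (1)²var(M_2) + (2)²var(M_3)
= (2)²·100 + (1)²·100 + (2)²·100 = 900
sd(U) = √900 ≈ 30.00

30.00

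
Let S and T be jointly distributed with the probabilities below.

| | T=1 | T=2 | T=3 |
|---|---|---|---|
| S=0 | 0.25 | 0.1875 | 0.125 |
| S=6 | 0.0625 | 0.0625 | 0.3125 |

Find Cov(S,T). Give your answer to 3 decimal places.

E[S] = 2.625,  E[T] = 2.125
E[ST] = 6.75
Cov(S,T) = E[ST] − E[S]E[T] = 6.75 − (2.625)(2.125) = 1.171875

1.172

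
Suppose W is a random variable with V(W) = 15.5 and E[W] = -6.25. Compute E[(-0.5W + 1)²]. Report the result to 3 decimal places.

E[-0.5W + 1] = -0.5·-6.25 + 1 = 4.125
V(-0.5W + 1) = (-0.5)²·15.5 = 3.875
E[(-0.5W + 1)²] = V((-0.5W + 1)) + (E[(-0.5W + 1)])² = 3.875 + (4.125)² = 20.890625

20.891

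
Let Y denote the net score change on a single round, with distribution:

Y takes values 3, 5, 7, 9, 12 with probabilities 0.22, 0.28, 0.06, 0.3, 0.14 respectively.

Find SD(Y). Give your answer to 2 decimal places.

3.05

E[Y] = (3)(0.22) + (5)(0.28) + (7)(0.06) + (9)(0.3) + (12)(0.14) = 6.86
E[Y²] = (3)²(0.22) + (5)²(0.28) + (7)²(0.06) + (9)²(0.3) + (12)²(0.14) = 56.38
Var(Y) = E[Y²] − (E[Y])² = 56.38 − (6.86)² = 9.3204
SD(Y) = √9.3204 ≈ 3.05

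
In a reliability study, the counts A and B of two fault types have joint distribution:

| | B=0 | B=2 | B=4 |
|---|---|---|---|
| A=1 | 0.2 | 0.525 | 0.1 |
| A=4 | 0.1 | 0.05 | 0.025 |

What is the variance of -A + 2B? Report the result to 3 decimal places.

8.674

E[A] = 1.525,  E[B] = 1.65,  E[AB] = 2.25
Var(A) = 3.625 − (1.525)² = 1.299375;  Var(B) = 4.3 − (1.65)² = 1.5775
cov(A,B) = 2.25 − (1.525)(1.65) = -0.26625
Var(-A + 2B) = (-1)²·1.299375 + (2)²·1.5775 + 2·(-1)·(2)·-0.26625 = 8.674375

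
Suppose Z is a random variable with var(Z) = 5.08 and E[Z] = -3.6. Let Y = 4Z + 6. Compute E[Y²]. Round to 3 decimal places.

151.840

E[4Z + 6] = 4·-3.6 + 6 = -8.4
var(4Z + 6) = (4)²·5.08 = 81.28
E[Y²] = var(Y) + (E[Y])² = 81.28 + (-8.4)² = 151.84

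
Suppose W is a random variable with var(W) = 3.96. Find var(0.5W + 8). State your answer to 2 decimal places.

0.99

var(0.5W + 8) = (0.5)²·var(W) = 0.25·3.96 = 0.99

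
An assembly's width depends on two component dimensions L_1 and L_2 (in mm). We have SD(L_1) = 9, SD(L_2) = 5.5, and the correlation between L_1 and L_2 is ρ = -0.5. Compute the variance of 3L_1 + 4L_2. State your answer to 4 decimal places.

619.0000

Var(L_1) = (9)² = 81;  Var(L_2) = (5.5)² = 30.25
Cov(L_1,L_2) = ρ·SD(L_1)·SD(L_2) = -0.5·9·5.5 = -24.75
Var(3L_1 + 4L_2) = (3)²·Var(L_1) + (4)²·Var(L_2) + 2·(3)·(4)·Cov(L_1,L_2)
= 9·81 + 16·30.25 + 24·-24.75 = 619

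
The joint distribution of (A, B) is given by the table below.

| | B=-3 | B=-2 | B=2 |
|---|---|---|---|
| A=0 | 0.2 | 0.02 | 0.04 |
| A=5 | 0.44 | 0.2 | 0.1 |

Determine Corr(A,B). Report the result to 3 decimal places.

0.026

E[A] = 3.7,  E[B] = -2.08
E[AB] = -7.6
Cov(A,B) = E[AB] − E[A]E[B] = -7.6 − (3.7)(-2.08) = 0.096
V(A) = 4.81,  V(B) = 2.8736
ρ = 0.096 / √(4.81·2.8736) ≈ 0.026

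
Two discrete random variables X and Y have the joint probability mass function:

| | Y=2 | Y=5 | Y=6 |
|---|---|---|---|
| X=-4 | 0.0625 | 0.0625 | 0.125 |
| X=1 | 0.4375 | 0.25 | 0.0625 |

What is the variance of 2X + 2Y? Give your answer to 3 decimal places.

19.984

E[X] = -0.25,  E[Y] = 3.6875,  E[XY] = -2.25
var(X) = 4.75 − (-0.25)² = 4.6875;  var(Y) = 16.5625 − (3.6875)² = 2.96484375
Cov(X,Y) = -2.25 − (-0.25)(3.6875) = -1.328125
var(2X + 2Y) = (2)²·4.6875 + (2)²·2.96484375 + 2·(2)·(2)·-1.328125 = 19.984375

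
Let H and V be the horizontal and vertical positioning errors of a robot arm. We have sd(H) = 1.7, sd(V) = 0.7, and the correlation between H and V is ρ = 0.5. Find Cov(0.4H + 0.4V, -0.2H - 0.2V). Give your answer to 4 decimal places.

Var(H) = (1.7)² = 2.89;  Var(V) = (0.7)² = 0.49
Cov(H,V) = ρ·sd(H)·sd(V) = 0.5·1.7·0.7 = 0.595
Cov(0.4H + 0.4V, -0.2H - 0.2V) = (0.4)(-0.2)Var(H) + (0.4)(-0.2)Var(V) + [(0.4)(-0.2) + (0.4)(-0.2)]Cov(H,V)
= -0.08·2.89 + -0.08·0.49 + -0.16·0.595 = -0.3656

-0.3656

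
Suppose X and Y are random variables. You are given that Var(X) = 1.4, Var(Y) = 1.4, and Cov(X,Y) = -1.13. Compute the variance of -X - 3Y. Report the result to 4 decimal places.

7.2200

Var(-X - 3Y) = (-1)²·Var(X) + (-3)²·Var(Y) + 2·(-1)·(-3)·Cov(X,Y)
= 1·1.4 + 9·1.4 + 6·-1.13 = 7.22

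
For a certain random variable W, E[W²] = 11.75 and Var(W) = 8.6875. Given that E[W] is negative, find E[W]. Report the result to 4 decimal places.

(E[W])² = E[W²] − Var(W) = 11.75 − 8.6875 = 3.0625
E[W] = −√3.0625 = -1.75

-1.7500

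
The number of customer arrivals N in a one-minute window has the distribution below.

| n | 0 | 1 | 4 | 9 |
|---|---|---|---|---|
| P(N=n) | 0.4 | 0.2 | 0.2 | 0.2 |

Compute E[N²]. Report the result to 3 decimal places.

19.600

E[N²] = (0)²(0.4) + (1)²(0.2) + (4)²(0.2) + (9)²(0.2) = 19.6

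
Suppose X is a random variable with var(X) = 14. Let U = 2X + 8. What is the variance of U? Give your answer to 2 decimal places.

var(2X + 8) = (2)²·var(X) = 4·14 = 56

56.00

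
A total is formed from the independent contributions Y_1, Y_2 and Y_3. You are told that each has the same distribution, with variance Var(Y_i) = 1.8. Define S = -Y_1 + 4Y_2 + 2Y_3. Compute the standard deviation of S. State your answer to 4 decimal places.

By independence, Var(S) = (-1)²Var(Y_1) + (4)²Var(Y_2) + (2)²Var(Y_3)
= (-1)²·1.8 + (4)²·1.8 + (2)²·1.8 = 37.8
sd(S) = √37.8 ≈ 6.1482

6.1482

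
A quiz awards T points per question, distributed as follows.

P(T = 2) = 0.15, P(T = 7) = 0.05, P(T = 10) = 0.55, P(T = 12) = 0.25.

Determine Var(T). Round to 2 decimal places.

10.33

E[T] = (2)(0.15) + (7)(0.05) + (10)(0.55) + (12)(0.25) = 9.15
E[T²] = (2)²(0.15) + (7)²(0.05) + (10)²(0.55) + (12)²(0.25) = 94.05
Var(T) = E[T²] − (E[T])² = 94.05 − (9.15)² = 10.3275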